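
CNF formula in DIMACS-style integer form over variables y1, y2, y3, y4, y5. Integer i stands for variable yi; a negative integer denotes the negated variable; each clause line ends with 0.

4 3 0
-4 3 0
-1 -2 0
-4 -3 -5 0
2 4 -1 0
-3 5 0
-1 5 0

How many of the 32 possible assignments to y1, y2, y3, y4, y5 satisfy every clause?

2

Satisfying assignments:
  y1=F y2=F y3=T y4=F y5=T
  y1=F y2=T y3=T y4=F y5=T
That's 2 in total.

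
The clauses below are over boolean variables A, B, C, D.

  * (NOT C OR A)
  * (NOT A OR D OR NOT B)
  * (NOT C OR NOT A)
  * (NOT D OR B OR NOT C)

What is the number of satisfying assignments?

7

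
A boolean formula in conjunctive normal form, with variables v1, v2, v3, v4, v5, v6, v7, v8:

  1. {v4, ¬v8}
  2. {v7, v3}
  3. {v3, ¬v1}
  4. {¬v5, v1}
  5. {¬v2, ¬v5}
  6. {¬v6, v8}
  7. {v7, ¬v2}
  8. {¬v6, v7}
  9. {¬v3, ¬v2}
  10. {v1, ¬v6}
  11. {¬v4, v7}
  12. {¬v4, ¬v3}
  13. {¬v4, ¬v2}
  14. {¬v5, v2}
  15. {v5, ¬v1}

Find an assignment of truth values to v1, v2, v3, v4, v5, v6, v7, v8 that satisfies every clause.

v1=0, v2=0, v3=0, v4=1, v5=0, v6=0, v7=1, v8=1

v6 occurs only negated in the remaining clauses — set v6 = False.
v7 occurs only positively in the remaining clauses — set v7 = True.
Try v1 = False.
  then v5 is forced to False.
Branch on v2: take v2 = False.
For the remaining variables, v3 = False, v4 = True, v8 = True works.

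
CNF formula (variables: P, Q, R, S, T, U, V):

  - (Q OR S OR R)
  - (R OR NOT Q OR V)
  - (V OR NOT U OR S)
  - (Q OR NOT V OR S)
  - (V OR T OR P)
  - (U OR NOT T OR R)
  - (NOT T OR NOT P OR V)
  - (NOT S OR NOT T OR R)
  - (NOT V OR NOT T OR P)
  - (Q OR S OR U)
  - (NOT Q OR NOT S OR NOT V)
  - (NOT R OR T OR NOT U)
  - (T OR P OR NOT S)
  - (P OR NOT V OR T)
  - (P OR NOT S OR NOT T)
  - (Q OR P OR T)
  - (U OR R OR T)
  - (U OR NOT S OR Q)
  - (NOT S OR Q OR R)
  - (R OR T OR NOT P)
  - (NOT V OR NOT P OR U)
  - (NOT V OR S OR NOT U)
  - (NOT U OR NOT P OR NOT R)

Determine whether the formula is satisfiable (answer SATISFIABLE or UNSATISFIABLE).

SATISFIABLE

Try P = True.
Try Q = True.
Branch on R: take R = True.
  then U is forced to False.
  then V is forced to False.
  then T is forced to False.
S is now unconstrained; take S = True.
So P = T, Q = T, R = T, S = T, T = F, U = F, V = F is a satisfying assignment.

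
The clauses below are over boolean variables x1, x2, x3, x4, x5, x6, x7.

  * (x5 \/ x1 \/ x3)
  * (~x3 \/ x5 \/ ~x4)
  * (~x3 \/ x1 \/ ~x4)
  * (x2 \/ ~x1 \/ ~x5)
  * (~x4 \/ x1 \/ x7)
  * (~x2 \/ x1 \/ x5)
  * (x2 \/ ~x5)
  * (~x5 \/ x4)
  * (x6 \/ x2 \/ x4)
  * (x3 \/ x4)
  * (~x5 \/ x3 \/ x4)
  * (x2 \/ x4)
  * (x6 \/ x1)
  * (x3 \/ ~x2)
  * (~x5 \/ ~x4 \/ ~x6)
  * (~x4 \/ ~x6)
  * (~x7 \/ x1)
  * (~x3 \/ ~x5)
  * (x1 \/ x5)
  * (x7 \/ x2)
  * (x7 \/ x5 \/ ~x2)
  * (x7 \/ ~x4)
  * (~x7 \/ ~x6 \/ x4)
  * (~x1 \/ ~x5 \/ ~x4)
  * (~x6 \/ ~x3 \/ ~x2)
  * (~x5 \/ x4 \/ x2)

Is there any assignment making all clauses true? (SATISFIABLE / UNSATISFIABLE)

Branch on x1: take x1 = True.
Branch on x2: take x2 = False.
  then x5 is forced to False.
  then x4 is forced to True.
  then x3 is forced to False.
  then x6 is forced to False.
  then x7 is forced to True.
So x1=True, x2=False, x3=False, x4=True, x5=False, x6=False, x7=True is a satisfying assignment.

SATISFIABLE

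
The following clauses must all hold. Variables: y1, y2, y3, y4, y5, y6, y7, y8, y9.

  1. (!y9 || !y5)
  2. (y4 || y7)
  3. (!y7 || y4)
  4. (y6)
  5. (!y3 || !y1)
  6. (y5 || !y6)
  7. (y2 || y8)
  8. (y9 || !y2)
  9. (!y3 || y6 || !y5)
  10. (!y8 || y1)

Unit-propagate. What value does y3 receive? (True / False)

False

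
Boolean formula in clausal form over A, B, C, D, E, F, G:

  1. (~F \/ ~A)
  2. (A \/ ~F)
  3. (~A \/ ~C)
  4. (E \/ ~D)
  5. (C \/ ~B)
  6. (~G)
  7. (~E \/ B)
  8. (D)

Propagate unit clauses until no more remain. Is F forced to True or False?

False

(~G) is a unit clause: G = False.
(D) stands alone — D = True.
(E \/ ~D) with D = True leaves only E, so E = True.
(~E \/ B) with E = True leaves only B, so B = True.
(~B \/ C) with B = True leaves only C, so C = True.
(~A \/ ~C): since C = True, the clause reduces to (~A). A = False.
(A \/ ~F) with A = False leaves only ~F, so F = False.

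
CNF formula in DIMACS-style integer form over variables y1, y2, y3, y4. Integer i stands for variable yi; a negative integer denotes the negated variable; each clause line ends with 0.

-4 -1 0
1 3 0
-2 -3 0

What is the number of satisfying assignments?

5

The models are:
  y1=0 y2=0 y3=1 y4=0
  y1=0 y2=0 y3=1 y4=1
  y1=1 y2=0 y3=0 y4=0
  y1=1 y2=0 y3=1 y4=0
  y1=1 y2=1 y3=0 y4=0
Count: 5.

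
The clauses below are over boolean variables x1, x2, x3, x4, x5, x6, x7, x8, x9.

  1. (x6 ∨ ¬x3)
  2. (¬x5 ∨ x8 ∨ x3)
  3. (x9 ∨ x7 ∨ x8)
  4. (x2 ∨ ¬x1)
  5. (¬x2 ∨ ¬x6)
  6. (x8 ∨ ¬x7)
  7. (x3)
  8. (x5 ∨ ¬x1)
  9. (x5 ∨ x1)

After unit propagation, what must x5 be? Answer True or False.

True

Unit clause (x3) sets x3 = True.
From (x6 ∨ ¬x3) and x3 = True: x6 = True.
(¬x2 ∨ ¬x6) with x6 = True leaves only ¬x2, so x2 = False.
(¬x1 ∨ x2): since x2 = False, the clause reduces to (¬x1). x1 = False.
(x1 ∨ x5) with x1 = False leaves only x5, so x5 = True.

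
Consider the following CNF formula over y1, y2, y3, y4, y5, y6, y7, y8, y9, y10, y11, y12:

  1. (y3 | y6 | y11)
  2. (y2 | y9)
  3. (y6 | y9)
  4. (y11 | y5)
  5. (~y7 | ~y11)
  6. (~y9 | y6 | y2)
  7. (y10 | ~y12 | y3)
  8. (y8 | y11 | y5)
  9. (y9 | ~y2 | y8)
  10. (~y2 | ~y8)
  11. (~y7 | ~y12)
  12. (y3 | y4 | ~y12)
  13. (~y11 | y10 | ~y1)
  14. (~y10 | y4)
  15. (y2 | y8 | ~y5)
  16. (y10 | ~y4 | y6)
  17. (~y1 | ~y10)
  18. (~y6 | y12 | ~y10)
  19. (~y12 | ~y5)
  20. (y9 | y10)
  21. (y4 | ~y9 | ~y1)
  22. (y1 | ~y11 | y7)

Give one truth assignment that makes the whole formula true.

y1=F, y2=T, y3=F, y4=F, y5=T, y6=T, y7=T, y8=F, y9=T, y10=F, y11=F, y12=F

Branch on y1: take y1 = False.
Branch on y2: take y2 = True.
  then y8 is forced to False.
  then y9 is forced to True.
Branch on y3: take y3 = False.
The remaining clauses are satisfied by y4 = False, y5 = True, y6 = True, y7 = True, y10 = False, y11 = False, y12 = False.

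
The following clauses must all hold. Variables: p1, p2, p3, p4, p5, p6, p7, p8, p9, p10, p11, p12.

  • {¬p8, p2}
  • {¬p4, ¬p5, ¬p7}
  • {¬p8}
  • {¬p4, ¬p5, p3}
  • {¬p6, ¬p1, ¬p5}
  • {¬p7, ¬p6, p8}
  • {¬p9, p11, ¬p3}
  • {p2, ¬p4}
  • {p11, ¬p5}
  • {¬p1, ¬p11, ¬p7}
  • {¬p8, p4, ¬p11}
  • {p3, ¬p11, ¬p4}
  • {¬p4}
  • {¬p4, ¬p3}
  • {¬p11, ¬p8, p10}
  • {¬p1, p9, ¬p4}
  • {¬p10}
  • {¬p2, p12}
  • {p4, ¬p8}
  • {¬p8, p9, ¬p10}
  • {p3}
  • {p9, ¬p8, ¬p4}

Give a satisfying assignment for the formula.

Unit propagation: (¬p8) forces p8 = False.
(¬p4) is a unit clause, so p4 = False.
Unit propagation: (¬p10) forces p10 = False.
Unit propagation: (p3) forces p3 = True.
Pure literal: p1 appears only negated; assign p1 = False.
Pure literal: p2 appears only negated; assign p2 = False.
Try p5 = False.
For the remaining variables, p6 = True, p7 = False, p9 = True, p11 = True, p12 = True works.

p1=False, p2=False, p3=True, p4=False, p5=False, p6=True, p7=False, p8=False, p9=True, p10=False, p11=True, p12=True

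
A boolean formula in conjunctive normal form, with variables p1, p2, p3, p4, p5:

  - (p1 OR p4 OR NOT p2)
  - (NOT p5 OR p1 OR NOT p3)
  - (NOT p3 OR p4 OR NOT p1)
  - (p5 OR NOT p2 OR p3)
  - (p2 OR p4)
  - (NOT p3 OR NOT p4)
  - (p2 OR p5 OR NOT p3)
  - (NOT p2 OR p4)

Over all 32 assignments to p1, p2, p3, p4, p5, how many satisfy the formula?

6

The models are:
  p1=F p2=F p3=F p4=T p5=F
  p1=F p2=F p3=F p4=T p5=T
  p1=F p2=T p3=F p4=T p5=T
  p1=T p2=F p3=F p4=T p5=F
  p1=T p2=F p3=F p4=T p5=T
  p1=T p2=T p3=F p4=T p5=T
That's 6 in total.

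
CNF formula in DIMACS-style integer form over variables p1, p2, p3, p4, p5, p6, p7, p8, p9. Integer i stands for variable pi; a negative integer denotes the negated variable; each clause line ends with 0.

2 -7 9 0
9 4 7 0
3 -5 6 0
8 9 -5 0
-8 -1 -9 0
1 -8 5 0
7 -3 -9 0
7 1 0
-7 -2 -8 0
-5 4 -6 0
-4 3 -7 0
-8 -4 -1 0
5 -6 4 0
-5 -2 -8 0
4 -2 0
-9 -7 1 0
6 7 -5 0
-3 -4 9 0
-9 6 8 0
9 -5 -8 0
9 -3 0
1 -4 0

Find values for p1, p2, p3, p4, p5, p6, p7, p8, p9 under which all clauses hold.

Set p1 = True and propagate.
Set p2 = True and propagate.
  then p4 is forced to True.
  then p8 is forced to False.
The remaining clauses are satisfied by p3 = False, p5 = False, p6 = True, p7 = False, p9 = True.

p1=1, p2=1, p3=0, p4=1, p5=0, p6=1, p7=0, p8=0, p9=1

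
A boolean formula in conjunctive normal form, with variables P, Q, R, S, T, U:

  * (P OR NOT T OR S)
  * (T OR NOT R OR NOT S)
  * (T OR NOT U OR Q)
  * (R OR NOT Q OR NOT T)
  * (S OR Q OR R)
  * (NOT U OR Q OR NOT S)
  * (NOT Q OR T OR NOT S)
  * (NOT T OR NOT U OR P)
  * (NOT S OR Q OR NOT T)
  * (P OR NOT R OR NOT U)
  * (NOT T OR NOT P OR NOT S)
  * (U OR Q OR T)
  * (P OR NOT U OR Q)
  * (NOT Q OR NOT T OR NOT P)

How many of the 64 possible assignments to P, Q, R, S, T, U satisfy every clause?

10

Split on T, then Q.
  T=1, Q=1: remaining (P,R,S,U) ∈ {(0,1,1,0)} — 1.
  T=1, Q=0: remaining (P,R,S,U) ∈ {(1,1,0,0); (1,1,0,1)} — 2.
  T=0, Q=1: 7 of the 16 assignments to (P,R,S,U) work.
  T=0, Q=0: a clause becomes empty — 0.
Total: 1 + 2 + 7 + 0 = 10.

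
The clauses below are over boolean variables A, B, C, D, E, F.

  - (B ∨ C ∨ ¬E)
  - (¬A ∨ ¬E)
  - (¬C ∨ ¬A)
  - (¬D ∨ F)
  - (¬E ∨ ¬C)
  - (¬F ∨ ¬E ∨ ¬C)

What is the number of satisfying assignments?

Split on C, then E.
  C=1, E=1: a clause becomes empty — 0.
  C=1, E=0: B free; 3 ways for (A,D,F) × 2^1 = 6.
  C=0, E=1: remaining (A,B,D,F) ∈ {(0,1,0,0); (0,1,0,1); (0,1,1,1)} — 3.
  C=0, E=0: A, B free; 3 ways for (D,F) × 2^2 = 12.
Total: 0 + 6 + 3 + 12 = 21.

21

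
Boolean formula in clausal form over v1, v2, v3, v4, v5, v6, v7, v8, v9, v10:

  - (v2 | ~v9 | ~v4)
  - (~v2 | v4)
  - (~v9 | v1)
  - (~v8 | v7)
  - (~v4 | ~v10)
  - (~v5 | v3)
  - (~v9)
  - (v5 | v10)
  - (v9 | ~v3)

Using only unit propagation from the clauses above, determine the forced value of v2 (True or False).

False

Unit clause (~v9) sets v9 = False.
(~v3 | v9) with v9 = False leaves only ~v3, so v3 = False.
(~v5 | v3) with v3 = False leaves only ~v5, so v5 = False.
In (v5 | v10), v5 is now false; v10 must hold, so v10 = True.
(~v10 | ~v4) with v10 = True leaves only ~v4, so v4 = False.
In (~v2 | v4), v4 is now false; ~v2 must hold, so v2 = False.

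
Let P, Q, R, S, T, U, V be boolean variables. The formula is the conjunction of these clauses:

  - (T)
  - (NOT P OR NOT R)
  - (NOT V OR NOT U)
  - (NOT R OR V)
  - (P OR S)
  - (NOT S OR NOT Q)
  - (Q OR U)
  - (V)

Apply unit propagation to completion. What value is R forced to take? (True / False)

False

Unit clause (T) sets T = True.
(V) is a unit clause: V = True.
(NOT U OR NOT V) with V = True leaves only NOT U, so U = False.
(U OR Q): since U = False, the clause reduces to (Q). Q = True.
In (NOT Q OR NOT S), NOT Q is now false; NOT S must hold, so S = False.
From (P OR S) and S = False: P = True.
(NOT P OR NOT R): since P = True, the clause reduces to (NOT R). R = False.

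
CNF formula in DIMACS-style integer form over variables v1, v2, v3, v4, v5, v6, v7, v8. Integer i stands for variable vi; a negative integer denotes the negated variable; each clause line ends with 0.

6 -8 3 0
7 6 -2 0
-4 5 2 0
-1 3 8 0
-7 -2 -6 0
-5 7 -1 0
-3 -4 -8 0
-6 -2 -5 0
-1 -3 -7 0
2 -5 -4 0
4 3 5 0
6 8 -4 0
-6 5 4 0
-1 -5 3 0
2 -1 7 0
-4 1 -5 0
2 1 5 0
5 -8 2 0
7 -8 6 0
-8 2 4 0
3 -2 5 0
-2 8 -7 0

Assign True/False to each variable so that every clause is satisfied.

Branch on v1: take v1 = False.
Try v2 = False.
  then v5 is forced to True.
  then v4 is forced to False.
  then v8 is forced to False.
v3, v6, v7 are now unconstrained; take v3 = True, v6 = False, v7 = True.

v1 = False, v2 = False, v3 = True, v4 = False, v5 = True, v6 = False, v7 = True, v8 = False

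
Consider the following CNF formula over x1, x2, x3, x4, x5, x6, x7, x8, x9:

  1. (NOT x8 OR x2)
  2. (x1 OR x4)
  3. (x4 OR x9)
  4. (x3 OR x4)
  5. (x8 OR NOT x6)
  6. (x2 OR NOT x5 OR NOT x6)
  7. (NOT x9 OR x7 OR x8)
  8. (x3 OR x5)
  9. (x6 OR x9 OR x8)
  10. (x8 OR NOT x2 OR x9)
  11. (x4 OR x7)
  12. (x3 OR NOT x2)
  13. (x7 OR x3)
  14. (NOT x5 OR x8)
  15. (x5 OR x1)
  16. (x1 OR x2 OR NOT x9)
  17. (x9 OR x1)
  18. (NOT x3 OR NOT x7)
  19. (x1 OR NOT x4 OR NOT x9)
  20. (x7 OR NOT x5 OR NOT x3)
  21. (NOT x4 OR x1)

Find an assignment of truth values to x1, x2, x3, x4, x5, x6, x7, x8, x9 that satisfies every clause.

x1 = T, x2 = T, x3 = T, x4 = T, x5 = F, x6 = T, x7 = F, x8 = T, x9 = F

x1 occurs only positively in the remaining clauses — set x1 = True.
Branch on x2: take x2 = True.
  then x3 is forced to True.
  then x7 is forced to False.
  then x4 is forced to True.
  then x5 is forced to False.
Branch on x6: take x6 = True.
  then x8 is forced to True.
x9 is now unconstrained; take x9 = False.
Check each clause:
  1. (x2 OR NOT x8) — x2 is true.
  2. (x4 OR x1) — x1 is true.
  3. (x4 OR x9) — x4 is true.
  4. (x4 OR x3) — x3 is true.
  5. (NOT x6 OR x8) — x8 is true.
  6. (NOT x6 OR x2 OR NOT x5) — x2 is true.
  7. (x8 OR NOT x9 OR x7) — x8 is true.
  8. (x5 OR x3) — x3 is true.
  9. (x8 OR x6 OR x9) — x8 is true.
  10. (x8 OR NOT x2 OR x9) — x8 is true.
  11. (x4 OR x7) — x4 is true.
  12. (x3 OR NOT x2) — x3 is true.
  13. (x7 OR x3) — x3 is true.
  14. (x8 OR NOT x5) — x8 is true.
  15. (x1 OR x5) — x1 is true.
  16. (NOT x9 OR x2 OR x1) — x1 is true.
  17. (x1 OR x9) — x1 is true.
  18. (NOT x3 OR NOT x7) — NOT x7 is true.
  19. (NOT x9 OR x1 OR NOT x4) — x1 is true.
  20. (NOT x3 OR x7 OR NOT x5) — NOT x5 is true.
  21. (NOT x4 OR x1) — x1 is true.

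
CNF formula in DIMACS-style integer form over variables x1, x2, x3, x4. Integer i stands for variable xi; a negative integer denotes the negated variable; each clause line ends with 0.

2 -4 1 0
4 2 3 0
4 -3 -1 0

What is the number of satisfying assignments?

10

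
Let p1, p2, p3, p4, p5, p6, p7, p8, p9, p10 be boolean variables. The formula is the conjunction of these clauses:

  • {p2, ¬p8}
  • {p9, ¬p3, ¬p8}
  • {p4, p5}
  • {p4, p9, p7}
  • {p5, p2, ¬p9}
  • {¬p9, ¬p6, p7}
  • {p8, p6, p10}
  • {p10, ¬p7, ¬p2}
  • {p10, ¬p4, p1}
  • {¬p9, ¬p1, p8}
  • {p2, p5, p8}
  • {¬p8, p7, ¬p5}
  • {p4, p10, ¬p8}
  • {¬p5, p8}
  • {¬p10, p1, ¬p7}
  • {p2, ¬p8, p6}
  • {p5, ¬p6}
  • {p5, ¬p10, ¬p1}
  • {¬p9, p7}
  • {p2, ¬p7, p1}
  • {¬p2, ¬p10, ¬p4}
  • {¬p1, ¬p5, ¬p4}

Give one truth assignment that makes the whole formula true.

p1 = 1, p2 = 1, p3 = 0, p4 = 0, p5 = 1, p6 = 0, p7 = 1, p8 = 1, p9 = 1, p10 = 1

Check each clause:
  1. {¬p8, p2} — p2 is true.
  2. {¬p3, ¬p8, p9} — p9 is true.
  3. {p5, p4} — p5 is true.
  4. {p7, p9, p4} — p9 is true.
  5. {p2, ¬p9, p5} — p2 is true.
  6. {¬p6, p7, ¬p9} — ¬p6 is true.
  7. {p8, p10, p6} — p8 is true.
  8. {¬p2, ¬p7, p10} — p10 is true.
  9. {¬p4, p10, p1} — p1 is true.
  10. {p8, ¬p1, ¬p9} — p8 is true.
  11. {p8, p5, p2} — p8 is true.
  12. {¬p5, ¬p8, p7} — p7 is true.
  13. {p10, p4, ¬p8} — p10 is true.
  14. {¬p5, p8} — p8 is true.
  15. {p1, ¬p7, ¬p10} — p1 is true.
  16. {p6, p2, ¬p8} — p2 is true.
  17. {p5, ¬p6} — ¬p6 is true.
  18. {¬p10, p5, ¬p1} — p5 is true.
  19. {p7, ¬p9} — p7 is true.
  20. {¬p7, p1, p2} — p2 is true.
  21. {¬p10, ¬p4, ¬p2} — ¬p4 is true.
  22. {¬p1, ¬p5, ¬p4} — ¬p4 is true.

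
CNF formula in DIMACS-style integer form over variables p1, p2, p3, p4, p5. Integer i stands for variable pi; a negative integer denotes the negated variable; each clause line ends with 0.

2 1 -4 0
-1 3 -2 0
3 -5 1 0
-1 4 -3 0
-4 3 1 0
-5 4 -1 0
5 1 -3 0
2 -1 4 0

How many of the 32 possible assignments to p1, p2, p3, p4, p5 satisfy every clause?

11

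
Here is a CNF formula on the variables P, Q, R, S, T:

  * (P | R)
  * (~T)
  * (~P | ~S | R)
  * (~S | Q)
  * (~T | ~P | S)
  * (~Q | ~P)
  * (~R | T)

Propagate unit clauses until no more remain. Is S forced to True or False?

False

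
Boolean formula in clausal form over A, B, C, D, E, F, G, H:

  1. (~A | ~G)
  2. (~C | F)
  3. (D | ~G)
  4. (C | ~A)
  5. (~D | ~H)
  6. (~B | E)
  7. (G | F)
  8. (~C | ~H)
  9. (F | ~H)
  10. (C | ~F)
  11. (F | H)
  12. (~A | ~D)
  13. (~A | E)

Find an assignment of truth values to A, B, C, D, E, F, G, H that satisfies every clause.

A occurs only negated in the remaining clauses — set A = False.
Pure literal: E appears only positively; assign E = True.
Try C = True.
  then F is forced to True.
  then H is forced to False.
Try D = False.
  then G is forced to False.
B is now unconstrained; take B = True.

A=0, B=1, C=1, D=0, E=1, F=1, G=0, H=0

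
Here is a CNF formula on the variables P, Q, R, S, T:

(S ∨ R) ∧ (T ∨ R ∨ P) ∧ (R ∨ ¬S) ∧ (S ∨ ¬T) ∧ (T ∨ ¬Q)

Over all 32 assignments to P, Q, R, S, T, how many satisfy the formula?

Split on R, then S.
  R=1, S=1: P free; 3 ways for (Q,T) × 2^1 = 6.
  R=1, S=0: remaining (P,Q,T) ∈ {(0,0,0); (1,0,0)} — 2.
  R=0, S=1: a clause becomes empty — 0.
  R=0, S=0: a clause becomes empty — 0.
Total: 6 + 2 + 0 + 0 = 8.

8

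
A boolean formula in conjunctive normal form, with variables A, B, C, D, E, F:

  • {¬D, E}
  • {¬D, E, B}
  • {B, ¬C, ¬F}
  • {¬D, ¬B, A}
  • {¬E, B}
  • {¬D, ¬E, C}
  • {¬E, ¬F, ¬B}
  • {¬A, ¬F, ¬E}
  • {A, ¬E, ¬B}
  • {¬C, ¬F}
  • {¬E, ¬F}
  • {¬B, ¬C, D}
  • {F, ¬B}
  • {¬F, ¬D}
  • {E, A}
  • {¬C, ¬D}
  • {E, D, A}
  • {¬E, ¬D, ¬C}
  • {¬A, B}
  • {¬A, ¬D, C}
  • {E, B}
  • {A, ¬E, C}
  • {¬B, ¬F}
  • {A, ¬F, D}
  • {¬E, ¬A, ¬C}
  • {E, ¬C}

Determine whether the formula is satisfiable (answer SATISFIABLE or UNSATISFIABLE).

UNSATISFIABLE

E = True:
  propagation gives B=True, F=False; an empty clause results — contradiction.
E = False:
  propagation gives D=False, A=True, B=True, C=False; an empty clause results — contradiction.
Every branch closes, so no satisfying assignment exists.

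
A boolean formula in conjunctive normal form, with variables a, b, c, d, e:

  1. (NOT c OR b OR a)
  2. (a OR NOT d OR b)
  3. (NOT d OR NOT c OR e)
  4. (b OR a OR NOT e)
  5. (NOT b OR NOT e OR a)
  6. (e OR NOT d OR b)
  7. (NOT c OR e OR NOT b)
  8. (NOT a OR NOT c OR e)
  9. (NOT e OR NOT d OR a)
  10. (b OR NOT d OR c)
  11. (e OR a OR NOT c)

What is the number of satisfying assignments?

13

Case analysis on e and a:
  e=T, a=T: 7 of the 8 assignments to (b,c,d) work.
  e=T, a=F: a clause becomes empty — 0.
  e=F, a=T: remaining (b,c,d) ∈ {(F,F,F); (T,F,F); (T,F,T)} — 3.
  e=F, a=F: remaining (b,c,d) ∈ {(F,F,F); (T,F,F); (T,F,T)} — 3.
Total: 7 + 0 + 3 + 3 = 13.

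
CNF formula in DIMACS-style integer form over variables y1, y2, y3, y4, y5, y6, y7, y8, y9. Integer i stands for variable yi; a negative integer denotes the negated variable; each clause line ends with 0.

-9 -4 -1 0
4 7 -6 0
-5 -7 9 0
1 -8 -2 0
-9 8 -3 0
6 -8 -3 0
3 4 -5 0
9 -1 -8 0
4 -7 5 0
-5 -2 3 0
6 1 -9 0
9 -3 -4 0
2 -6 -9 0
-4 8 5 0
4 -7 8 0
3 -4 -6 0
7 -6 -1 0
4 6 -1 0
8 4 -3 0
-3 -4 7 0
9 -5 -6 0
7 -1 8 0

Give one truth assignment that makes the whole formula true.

y1=0, y2=0, y3=0, y4=1, y5=1, y6=0, y7=0, y8=0, y9=0

Set y1 = False and propagate.
For the remaining variables, y2 = False, y3 = False, y4 = True, y5 = True, y6 = False, y7 = False, y8 = False, y9 = False works.
Every clause has at least one true literal under this assignment.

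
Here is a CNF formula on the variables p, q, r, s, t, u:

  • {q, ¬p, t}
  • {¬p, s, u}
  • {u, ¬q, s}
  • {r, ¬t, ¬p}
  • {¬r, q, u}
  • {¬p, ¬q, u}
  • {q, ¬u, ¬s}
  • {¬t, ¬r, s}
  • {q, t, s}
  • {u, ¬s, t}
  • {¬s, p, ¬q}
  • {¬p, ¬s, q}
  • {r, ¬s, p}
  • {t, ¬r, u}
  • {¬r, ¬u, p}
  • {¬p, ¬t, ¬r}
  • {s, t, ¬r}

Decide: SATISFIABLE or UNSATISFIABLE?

SATISFIABLE

Branch on p: take p = False.
Branch on q: take q = True.
  then s is forced to False.
  then u is forced to True.
  then r is forced to False.
t is now unconstrained; take t = True.
So p = False, q = True, r = False, s = False, t = True, u = True is a satisfying assignment.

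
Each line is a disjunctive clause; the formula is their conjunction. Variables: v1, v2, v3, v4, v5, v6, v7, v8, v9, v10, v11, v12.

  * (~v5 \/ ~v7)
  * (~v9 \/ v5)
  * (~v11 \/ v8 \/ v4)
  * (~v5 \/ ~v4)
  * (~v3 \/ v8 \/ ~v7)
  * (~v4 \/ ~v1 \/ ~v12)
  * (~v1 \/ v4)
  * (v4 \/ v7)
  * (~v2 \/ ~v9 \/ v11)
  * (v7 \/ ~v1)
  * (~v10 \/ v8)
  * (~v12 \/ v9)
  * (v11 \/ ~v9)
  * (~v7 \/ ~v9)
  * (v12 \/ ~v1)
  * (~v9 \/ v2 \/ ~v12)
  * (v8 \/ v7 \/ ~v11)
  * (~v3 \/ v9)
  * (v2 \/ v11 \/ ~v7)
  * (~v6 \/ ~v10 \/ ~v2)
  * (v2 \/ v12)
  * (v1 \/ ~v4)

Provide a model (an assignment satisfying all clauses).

v1 = False, v2 = True, v3 = False, v4 = False, v5 = False, v6 = False, v7 = True, v8 = True, v9 = False, v10 = True, v11 = True, v12 = False

v3 occurs only negated in the remaining clauses — set v3 = False.
Pure literal: v6 appears only negated; assign v6 = False.
Try v1 = False.
  then v4 is forced to False.
  then v7 is forced to True.
  then v5 is forced to False.
  then v9 is forced to False.
  then v12 is forced to False.
  then v2 is forced to True.
The remaining clauses are satisfied by v8 = True, v10 = True, v11 = True.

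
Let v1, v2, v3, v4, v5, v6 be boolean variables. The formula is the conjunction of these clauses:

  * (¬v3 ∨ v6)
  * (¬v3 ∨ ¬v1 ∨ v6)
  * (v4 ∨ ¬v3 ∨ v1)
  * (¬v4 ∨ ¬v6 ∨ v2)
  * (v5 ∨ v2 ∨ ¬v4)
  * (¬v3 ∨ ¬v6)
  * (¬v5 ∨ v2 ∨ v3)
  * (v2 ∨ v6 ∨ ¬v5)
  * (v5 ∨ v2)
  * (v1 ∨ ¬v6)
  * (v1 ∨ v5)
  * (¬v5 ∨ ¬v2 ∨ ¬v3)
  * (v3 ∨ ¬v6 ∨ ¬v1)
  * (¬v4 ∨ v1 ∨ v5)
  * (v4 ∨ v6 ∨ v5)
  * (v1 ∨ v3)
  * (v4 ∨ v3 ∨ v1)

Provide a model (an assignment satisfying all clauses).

Try v1 = True.
Set v2 = True and propagate.
The remaining clauses are satisfied by v3 = False, v4 = True, v5 = True, v6 = False.

v1=True, v2=True, v3=False, v4=True, v5=True, v6=False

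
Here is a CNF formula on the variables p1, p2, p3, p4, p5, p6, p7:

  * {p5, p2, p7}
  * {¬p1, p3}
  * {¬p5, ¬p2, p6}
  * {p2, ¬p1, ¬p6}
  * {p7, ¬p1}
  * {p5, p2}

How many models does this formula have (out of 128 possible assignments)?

Case analysis on p2 and p1:
  p2=T, p1=T: p4 free; 3 ways for (p3,p5,p6,p7) × 2^1 = 6.
  p2=T, p1=F: p3, p4, p7 free; 3 ways for (p5,p6) × 2^3 = 24.
  p2=F, p1=T: remaining (p3,p4,p5,p6,p7) ∈ {(T,F,T,F,T); (T,T,T,F,T)} — 2.
  p2=F, p1=F: forces p5=T; p3, p4, p6, p7 free → 2^4 = 16.
Total: 6 + 24 + 2 + 16 = 48.

48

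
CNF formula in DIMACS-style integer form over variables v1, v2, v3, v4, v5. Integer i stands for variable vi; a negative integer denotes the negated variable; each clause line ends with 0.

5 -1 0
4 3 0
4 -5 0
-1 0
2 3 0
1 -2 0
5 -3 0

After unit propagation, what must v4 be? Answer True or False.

Unit clause (!v1) sets v1 = False.
From (v1 || !v2) and v1 = False: v2 = False.
(v2 || v3) with v2 = False leaves only v3, so v3 = True.
In (!v3 || v5), !v3 is now false; v5 must hold, so v5 = True.
From (!v5 || v4) and v5 = True: v4 = True.

True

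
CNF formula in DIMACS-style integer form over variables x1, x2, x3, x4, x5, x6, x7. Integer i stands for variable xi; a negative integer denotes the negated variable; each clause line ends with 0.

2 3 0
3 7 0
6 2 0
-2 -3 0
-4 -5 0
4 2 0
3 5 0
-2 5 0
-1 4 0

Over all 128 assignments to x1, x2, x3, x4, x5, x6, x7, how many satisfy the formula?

6

The models are:
  x1=F x2=F x3=T x4=T x5=F x6=T x7=F
  x1=F x2=F x3=T x4=T x5=F x6=T x7=T
  x1=F x2=T x3=F x4=F x5=T x6=F x7=T
  x1=F x2=T x3=F x4=F x5=T x6=T x7=T
  x1=T x2=F x3=T x4=T x5=F x6=T x7=F
  x1=T x2=F x3=T x4=T x5=F x6=T x7=T
Count: 6.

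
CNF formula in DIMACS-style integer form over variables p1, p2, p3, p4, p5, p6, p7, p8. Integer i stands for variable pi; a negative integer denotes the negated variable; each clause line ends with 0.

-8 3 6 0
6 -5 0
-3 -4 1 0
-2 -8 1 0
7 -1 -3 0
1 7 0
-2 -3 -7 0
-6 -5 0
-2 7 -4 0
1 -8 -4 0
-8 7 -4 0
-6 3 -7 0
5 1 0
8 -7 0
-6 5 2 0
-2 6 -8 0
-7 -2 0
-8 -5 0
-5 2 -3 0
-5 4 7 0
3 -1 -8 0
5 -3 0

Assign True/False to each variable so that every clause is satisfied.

p1=True, p2=True, p3=False, p4=False, p5=False, p6=False, p7=False, p8=False

Check each clause:
  1. (NOT p8 OR p6 OR p3) — NOT p8 is true.
  2. (p6 OR NOT p5) — NOT p5 is true.
  3. (NOT p3 OR NOT p4 OR p1) — p1 is true.
  4. (NOT p8 OR p1 OR NOT p2) — NOT p8 is true.
  5. (p7 OR NOT p1 OR NOT p3) — NOT p3 is true.
  6. (p7 OR p1) — p1 is true.
  7. (NOT p2 OR NOT p3 OR NOT p7) — NOT p7 is true.
  8. (NOT p5 OR NOT p6) — NOT p6 is true.
  9. (p7 OR NOT p4 OR NOT p2) — NOT p4 is true.
  10. (NOT p4 OR p1 OR NOT p8) — NOT p8 is true.
  11. (NOT p4 OR p7 OR NOT p8) — NOT p8 is true.
  12. (p3 OR NOT p7 OR NOT p6) — NOT p7 is true.
  13. (p5 OR p1) — p1 is true.
  14. (p8 OR NOT p7) — NOT p7 is true.
  15. (p5 OR p2 OR NOT p6) — NOT p6 is true.
  16. (p6 OR NOT p8 OR NOT p2) — NOT p8 is true.
  17. (NOT p2 OR NOT p7) — NOT p7 is true.
  18. (NOT p5 OR NOT p8) — NOT p8 is true.
  19. (p2 OR NOT p5 OR NOT p3) — p2 is true.
  20. (NOT p5 OR p4 OR p7) — NOT p5 is true.
  21. (NOT p8 OR NOT p1 OR p3) — NOT p8 is true.
  22. (NOT p3 OR p5) — NOT p3 is true.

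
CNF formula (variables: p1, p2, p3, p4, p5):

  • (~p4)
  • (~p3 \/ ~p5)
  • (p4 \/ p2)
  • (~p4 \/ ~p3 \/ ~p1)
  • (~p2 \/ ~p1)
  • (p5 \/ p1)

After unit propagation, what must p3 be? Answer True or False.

(~p4) stands alone — p4 = False.
From (p2 \/ p4) and p4 = False: p2 = True.
From (~p1 \/ ~p2) and p2 = True: p1 = False.
In (p1 \/ p5), p1 is now false; p5 must hold, so p5 = True.
From (~p3 \/ ~p5) and p5 = True: p3 = False.

False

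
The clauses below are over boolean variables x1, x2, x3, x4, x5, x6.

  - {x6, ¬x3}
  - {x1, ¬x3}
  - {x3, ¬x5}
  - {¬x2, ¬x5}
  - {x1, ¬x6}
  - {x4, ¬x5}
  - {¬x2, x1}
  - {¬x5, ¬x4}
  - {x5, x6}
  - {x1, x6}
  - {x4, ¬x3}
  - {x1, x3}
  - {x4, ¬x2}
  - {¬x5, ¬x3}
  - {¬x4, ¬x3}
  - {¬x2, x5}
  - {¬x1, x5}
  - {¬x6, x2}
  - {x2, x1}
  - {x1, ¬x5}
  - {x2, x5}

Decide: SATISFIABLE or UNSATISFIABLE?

x5 = True:
  propagation gives x3=True; an empty clause results — contradiction.
x5 = False:
  propagation gives x6=True, x1=True; an empty clause results — contradiction.
Every branch closes, so no satisfying assignment exists.

UNSATISFIABLE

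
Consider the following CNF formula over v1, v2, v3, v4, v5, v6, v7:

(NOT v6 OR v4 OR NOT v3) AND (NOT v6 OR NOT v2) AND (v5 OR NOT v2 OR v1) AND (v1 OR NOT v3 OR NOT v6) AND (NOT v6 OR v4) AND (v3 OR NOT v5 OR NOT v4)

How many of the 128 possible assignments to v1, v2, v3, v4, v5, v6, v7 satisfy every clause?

Case analysis on v6 and v3:
  v6=T, v3=T: remaining (v1,v2,v4,v5,v7) ∈ {(T,F,T,F,F); (T,F,T,F,T); (T,F,T,T,F); (T,F,T,T,T)} — 4.
  v6=T, v3=F: remaining (v1,v2,v4,v5,v7) ∈ {(F,F,T,F,F); (F,F,T,F,T); (T,F,T,F,F); (T,F,T,F,T)} — 4.
  v6=F, v3=T: v4, v7 free; 7 ways for (v1,v2,v5) × 2^2 = 28.
  v6=F, v3=F: v7 free; 10 ways for (v1,v2,v4,v5) × 2^1 = 20.
Total: 4 + 4 + 28 + 20 = 56.

56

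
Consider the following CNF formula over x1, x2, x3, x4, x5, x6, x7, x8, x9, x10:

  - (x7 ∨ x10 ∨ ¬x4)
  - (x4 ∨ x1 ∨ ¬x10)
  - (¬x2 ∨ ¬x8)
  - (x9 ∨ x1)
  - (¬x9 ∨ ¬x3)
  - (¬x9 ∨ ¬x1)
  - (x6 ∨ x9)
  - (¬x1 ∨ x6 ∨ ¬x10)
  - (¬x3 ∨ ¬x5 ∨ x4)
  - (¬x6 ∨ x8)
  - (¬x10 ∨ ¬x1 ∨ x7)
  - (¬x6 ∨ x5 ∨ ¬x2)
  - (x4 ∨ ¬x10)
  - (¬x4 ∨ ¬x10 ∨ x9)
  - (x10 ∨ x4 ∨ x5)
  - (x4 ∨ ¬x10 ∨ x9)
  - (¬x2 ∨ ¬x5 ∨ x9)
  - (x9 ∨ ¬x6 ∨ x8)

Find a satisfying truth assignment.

x2 occurs only negated in the remaining clauses — set x2 = False.
Pure literal: x3 appears only negated; assign x3 = False.
Try x1 = False.
  then x9 is forced to True.
Set x4 = True and propagate.
For the remaining variables, x5 = False, x6 = True, x7 = False, x8 = True, x10 = True works.

x1 = 0, x2 = 0, x3 = 0, x4 = 1, x5 = 0, x6 = 1, x7 = 0, x8 = 1, x9 = 1, x10 = 1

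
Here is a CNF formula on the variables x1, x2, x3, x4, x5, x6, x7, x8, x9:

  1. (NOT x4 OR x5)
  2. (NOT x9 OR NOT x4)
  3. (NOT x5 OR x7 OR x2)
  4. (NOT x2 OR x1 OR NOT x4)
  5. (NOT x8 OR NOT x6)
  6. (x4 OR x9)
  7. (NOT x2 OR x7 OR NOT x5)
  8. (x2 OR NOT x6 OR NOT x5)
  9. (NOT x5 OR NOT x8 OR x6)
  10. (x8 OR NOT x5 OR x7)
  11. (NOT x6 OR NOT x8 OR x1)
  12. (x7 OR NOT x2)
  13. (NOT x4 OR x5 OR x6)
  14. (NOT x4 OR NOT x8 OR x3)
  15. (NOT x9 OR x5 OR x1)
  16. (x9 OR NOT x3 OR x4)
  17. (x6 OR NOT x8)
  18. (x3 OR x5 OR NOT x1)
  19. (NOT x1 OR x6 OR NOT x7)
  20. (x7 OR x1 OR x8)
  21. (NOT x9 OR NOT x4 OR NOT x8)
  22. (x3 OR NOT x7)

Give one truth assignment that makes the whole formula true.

x1 = F, x2 = T, x3 = T, x4 = F, x5 = T, x6 = F, x7 = T, x8 = F, x9 = T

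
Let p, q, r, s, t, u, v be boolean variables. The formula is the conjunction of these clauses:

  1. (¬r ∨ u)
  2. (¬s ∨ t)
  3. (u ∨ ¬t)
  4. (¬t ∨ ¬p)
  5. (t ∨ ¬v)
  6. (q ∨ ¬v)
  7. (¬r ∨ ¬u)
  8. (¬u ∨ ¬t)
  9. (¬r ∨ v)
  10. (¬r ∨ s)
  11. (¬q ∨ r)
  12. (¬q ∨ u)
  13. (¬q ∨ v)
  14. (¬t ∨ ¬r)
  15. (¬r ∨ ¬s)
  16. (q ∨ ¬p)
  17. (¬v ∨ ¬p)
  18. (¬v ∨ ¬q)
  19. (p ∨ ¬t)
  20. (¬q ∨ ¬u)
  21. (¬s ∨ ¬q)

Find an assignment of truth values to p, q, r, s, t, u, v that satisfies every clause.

Set p = False and propagate.
  then t is forced to False.
  then s is forced to False.
  then v is forced to False.
  then r is forced to False.
  then q is forced to False.
u is now unconstrained; take u = False.

p=0, q=0, r=0, s=0, t=0, u=0, v=0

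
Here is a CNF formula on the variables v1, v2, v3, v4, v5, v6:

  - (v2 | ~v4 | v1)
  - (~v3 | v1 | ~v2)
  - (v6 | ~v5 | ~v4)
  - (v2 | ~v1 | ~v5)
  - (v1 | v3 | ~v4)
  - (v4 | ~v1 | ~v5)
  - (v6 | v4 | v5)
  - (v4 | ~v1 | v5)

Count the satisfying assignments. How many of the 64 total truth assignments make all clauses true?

Split on v1, then v4.
  v1=1, v4=1: v3 free; 5 ways for (v2,v5,v6) × 2^1 = 10.
  v1=1, v4=0: a clause becomes empty — 0.
  v1=0, v4=1: a clause becomes empty — 0.
  v1=0, v4=0: 9 of the 16 assignments to (v2,v3,v5,v6) work.
Total: 10 + 0 + 0 + 9 = 19.

19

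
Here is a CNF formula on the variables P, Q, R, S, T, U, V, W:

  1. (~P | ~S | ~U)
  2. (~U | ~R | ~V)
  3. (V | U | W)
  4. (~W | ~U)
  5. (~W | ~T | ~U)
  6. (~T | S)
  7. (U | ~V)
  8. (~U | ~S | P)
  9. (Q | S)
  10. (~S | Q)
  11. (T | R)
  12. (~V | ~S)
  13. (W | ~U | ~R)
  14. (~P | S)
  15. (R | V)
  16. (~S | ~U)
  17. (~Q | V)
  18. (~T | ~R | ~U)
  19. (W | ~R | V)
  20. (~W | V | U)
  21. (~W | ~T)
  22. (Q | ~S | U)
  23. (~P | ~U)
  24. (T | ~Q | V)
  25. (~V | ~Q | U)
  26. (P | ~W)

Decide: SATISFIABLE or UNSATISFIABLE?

UNSATISFIABLE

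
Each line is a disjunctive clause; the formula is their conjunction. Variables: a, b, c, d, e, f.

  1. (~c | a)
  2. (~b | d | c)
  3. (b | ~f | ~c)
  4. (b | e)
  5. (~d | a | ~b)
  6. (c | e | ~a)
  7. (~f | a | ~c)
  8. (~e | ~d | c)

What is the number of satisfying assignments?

14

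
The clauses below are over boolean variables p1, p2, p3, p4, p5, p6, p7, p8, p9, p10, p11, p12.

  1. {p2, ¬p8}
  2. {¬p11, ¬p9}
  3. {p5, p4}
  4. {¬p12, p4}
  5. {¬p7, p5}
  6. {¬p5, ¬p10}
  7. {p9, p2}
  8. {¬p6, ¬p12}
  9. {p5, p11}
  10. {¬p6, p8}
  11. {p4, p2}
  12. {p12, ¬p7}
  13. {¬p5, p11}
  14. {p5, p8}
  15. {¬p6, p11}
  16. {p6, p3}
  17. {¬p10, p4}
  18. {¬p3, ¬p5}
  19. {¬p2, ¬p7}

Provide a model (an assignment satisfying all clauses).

p1 = T  p2 = T  p3 = F  p4 = T  p5 = F  p6 = T  p7 = F  p8 = T  p9 = F  p10 = F  p11 = T  p12 = F

p4 occurs only positively in the remaining clauses — set p4 = True.
p7 occurs only negated in the remaining clauses — set p7 = False.
Branch on p2: take p2 = True.
The remaining clauses are satisfied by p1 = True, p3 = False, p5 = False, p6 = True, p8 = True, p9 = False, p10 = False, p11 = True, p12 = False.
Every clause has at least one true literal under this assignment.
Check each clause:
  1. {p2, ¬p8} — p2 is true.
  2. {¬p11, ¬p9} — ¬p9 is true.
  3. {p5, p4} — p4 is true.
  4. {¬p12, p4} — p4 is true.
  5. {p5, ¬p7} — ¬p7 is true.
  6. {¬p10, ¬p5} — ¬p5 is true.
  7. {p2, p9} — p2 is true.
  8. {¬p12, ¬p6} — ¬p12 is true.
  9. {p11, p5} — p11 is true.
  10. {¬p6, p8} — p8 is true.
  11. {p2, p4} — p2 is true.
  12. {¬p7, p12} — ¬p7 is true.
  13. {p11, ¬p5} — p11 is true.
  14. {p8, p5} — p8 is true.
  15. {¬p6, p11} — p11 is true.
  16. {p3, p6} — p6 is true.
  17. {p4, ¬p10} — p4 is true.
  18. {¬p3, ¬p5} — ¬p5 is true.
  19. {¬p7, ¬p2} — ¬p7 is true.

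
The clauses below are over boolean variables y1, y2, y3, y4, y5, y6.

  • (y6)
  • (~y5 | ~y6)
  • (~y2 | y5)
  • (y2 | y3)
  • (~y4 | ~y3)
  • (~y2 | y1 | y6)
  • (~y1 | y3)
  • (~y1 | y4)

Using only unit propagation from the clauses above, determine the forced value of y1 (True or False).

(y6) stands alone — y6 = True.
(~y5 | ~y6): since y6 = True, the clause reduces to (~y5). y5 = False.
In (y5 | ~y2), y5 is now false; ~y2 must hold, so y2 = False.
(y3 | y2) with y2 = False leaves only y3, so y3 = True.
From (~y3 | ~y4) and y3 = True: y4 = False.
From (~y1 | y4) and y4 = False: y1 = False.

False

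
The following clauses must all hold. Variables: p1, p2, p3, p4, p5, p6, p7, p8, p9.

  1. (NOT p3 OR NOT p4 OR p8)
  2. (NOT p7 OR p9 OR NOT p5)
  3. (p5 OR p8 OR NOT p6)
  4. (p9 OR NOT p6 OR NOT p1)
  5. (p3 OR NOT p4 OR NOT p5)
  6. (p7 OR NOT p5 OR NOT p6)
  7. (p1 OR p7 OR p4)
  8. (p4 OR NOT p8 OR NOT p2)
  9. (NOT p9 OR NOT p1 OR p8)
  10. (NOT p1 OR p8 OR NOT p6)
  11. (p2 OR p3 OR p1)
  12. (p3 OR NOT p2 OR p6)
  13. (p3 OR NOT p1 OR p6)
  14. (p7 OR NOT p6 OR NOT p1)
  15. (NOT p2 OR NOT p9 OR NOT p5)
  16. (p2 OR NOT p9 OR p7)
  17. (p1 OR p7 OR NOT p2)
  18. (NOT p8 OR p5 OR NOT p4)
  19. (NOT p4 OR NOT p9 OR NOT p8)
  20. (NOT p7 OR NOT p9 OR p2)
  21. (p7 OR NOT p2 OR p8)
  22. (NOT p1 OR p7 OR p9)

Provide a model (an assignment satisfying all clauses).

p1=F, p2=T, p3=T, p4=F, p5=F, p6=F, p7=T, p8=F, p9=T

Set p1 = False and propagate.
Try p2 = True.
  then p7 is forced to True.
Try p3 = True.
The remaining clauses are satisfied by p4 = False, p5 = False, p6 = False, p8 = False, p9 = True.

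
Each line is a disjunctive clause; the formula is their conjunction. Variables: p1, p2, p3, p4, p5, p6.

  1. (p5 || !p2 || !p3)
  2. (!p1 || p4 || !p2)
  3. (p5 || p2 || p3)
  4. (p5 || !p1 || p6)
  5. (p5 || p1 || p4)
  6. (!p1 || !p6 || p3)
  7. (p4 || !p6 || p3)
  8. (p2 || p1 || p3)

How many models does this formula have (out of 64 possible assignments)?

26

Split on p1, then p3.
  p1=1, p3=1: 8 of the 16 assignments to (p2,p4,p5,p6) work.
  p1=1, p3=0: remaining (p2,p4,p5,p6) ∈ {(0,0,1,0); (0,1,1,0); (1,1,1,0)} — 3.
  p1=0, p3=1: p6 free; 5 ways for (p2,p4,p5) × 2^1 = 10.
  p1=0, p3=0: 5 of the 16 assignments to (p2,p4,p5,p6) work.
Total: 8 + 3 + 10 + 5 = 26.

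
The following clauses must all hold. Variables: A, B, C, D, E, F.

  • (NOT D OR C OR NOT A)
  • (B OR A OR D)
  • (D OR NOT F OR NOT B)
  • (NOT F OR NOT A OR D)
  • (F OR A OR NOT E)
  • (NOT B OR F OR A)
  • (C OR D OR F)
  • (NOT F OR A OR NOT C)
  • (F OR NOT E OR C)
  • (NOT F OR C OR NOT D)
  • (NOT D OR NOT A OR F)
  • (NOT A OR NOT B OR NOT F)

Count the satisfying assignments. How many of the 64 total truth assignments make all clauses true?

The models are:
  A=0 B=0 C=0 D=1 E=0 F=0
  A=0 B=0 C=1 D=1 E=0 F=0
  A=1 B=0 C=1 D=0 E=0 F=0
  A=1 B=0 C=1 D=0 E=1 F=0
  A=1 B=0 C=1 D=1 E=0 F=1
  A=1 B=0 C=1 D=1 E=1 F=1
  A=1 B=1 C=1 D=0 E=0 F=0
  A=1 B=1 C=1 D=0 E=1 F=0
That's 8 in total.

8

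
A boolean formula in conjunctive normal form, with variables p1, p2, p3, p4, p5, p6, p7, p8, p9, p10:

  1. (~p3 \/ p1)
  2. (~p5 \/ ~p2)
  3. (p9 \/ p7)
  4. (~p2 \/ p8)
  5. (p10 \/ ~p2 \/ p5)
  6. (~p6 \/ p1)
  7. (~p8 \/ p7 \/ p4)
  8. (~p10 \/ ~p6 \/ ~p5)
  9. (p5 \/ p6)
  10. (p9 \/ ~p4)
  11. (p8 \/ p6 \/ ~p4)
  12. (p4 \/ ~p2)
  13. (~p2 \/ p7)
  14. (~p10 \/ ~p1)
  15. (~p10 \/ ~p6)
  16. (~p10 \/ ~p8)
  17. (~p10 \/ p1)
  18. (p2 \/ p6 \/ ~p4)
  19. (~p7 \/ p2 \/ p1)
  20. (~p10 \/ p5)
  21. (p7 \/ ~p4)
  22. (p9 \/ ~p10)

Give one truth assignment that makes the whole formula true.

p1 = 1, p2 = 0, p3 = 0, p4 = 0, p5 = 1, p6 = 0, p7 = 0, p8 = 0, p9 = 1, p10 = 0

Check each clause:
  1. (p1 \/ ~p3) — p1 is true.
  2. (~p5 \/ ~p2) — ~p2 is true.
  3. (p9 \/ p7) — p9 is true.
  4. (~p2 \/ p8) — ~p2 is true.
  5. (p10 \/ p5 \/ ~p2) — p5 is true.
  6. (~p6 \/ p1) — p1 is true.
  7. (p7 \/ p4 \/ ~p8) — ~p8 is true.
  8. (~p5 \/ ~p10 \/ ~p6) — ~p6 is true.
  9. (p5 \/ p6) — p5 is true.
  10. (p9 \/ ~p4) — p9 is true.
  11. (p6 \/ ~p4 \/ p8) — ~p4 is true.
  12. (~p2 \/ p4) — ~p2 is true.
  13. (p7 \/ ~p2) — ~p2 is true.
  14. (~p10 \/ ~p1) — ~p10 is true.
  15. (~p10 \/ ~p6) — ~p6 is true.
  16. (~p8 \/ ~p10) — ~p8 is true.
  17. (~p10 \/ p1) — p1 is true.
  18. (p2 \/ ~p4 \/ p6) — ~p4 is true.
  19. (p1 \/ ~p7 \/ p2) — ~p7 is true.
  20. (p5 \/ ~p10) — p5 is true.
  21. (~p4 \/ p7) — ~p4 is true.
  22. (p9 \/ ~p10) — p9 is true.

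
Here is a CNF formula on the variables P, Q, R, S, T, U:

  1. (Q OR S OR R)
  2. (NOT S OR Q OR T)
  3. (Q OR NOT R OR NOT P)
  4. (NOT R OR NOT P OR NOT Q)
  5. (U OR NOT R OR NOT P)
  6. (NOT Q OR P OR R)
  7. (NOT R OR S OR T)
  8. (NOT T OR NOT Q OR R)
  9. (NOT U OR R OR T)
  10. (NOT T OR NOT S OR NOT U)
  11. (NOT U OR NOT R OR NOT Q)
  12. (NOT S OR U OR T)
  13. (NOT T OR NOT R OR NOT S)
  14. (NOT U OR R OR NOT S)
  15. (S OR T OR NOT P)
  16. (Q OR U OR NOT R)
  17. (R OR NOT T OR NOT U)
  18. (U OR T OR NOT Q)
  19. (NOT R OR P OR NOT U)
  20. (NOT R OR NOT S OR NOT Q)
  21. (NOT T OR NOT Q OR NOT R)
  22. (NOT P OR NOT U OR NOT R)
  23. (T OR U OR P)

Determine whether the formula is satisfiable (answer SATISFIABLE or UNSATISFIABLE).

Set P = True and propagate.
The remaining clauses are satisfied by Q = False, R = False, S = True, T = True, U = False.
Every clause has at least one true literal under this assignment.
So P = True  Q = False  R = False  S = True  T = True  U = False is a satisfying assignment.

SATISFIABLE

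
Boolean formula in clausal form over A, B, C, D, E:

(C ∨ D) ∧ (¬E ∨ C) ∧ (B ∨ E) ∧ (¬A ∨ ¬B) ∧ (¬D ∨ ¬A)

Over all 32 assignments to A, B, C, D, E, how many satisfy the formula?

Case analysis on A and B:
  A=T, B=T: a clause becomes empty — 0.
  A=T, B=F: remaining (C,D,E) ∈ {(T,F,T)} — 1.
  A=F, B=T: 5 of the 8 assignments to (C,D,E) work.
  A=F, B=F: remaining (C,D,E) ∈ {(T,F,T); (T,T,T)} — 2.
Total: 0 + 1 + 5 + 2 = 8.

8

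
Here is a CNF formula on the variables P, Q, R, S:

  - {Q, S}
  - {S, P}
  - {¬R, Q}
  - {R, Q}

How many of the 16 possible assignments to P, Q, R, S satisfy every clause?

6

Satisfying assignments:
  P=F Q=T R=F S=T
  P=F Q=T R=T S=T
  P=T Q=T R=F S=F
  P=T Q=T R=F S=T
  P=T Q=T R=T S=F
  P=T Q=T R=T S=T
Count: 6.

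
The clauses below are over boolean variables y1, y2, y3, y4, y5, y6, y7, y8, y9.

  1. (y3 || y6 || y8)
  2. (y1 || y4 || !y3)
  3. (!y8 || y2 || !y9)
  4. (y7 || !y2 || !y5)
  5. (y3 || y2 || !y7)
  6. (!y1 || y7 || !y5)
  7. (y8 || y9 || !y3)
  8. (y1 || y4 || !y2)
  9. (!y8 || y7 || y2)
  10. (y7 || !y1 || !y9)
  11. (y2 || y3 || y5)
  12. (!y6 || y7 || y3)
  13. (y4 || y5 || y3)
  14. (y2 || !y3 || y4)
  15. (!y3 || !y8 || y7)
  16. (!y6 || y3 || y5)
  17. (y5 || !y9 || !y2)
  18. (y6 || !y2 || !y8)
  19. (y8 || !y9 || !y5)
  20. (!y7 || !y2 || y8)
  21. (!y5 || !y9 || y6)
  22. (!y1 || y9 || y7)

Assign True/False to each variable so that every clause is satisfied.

y1=True  y2=False  y3=True  y4=True  y5=False  y6=True  y7=True  y8=False  y9=True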